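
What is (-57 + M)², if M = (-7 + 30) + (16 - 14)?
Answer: 1024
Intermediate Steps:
M = 25 (M = 23 + 2 = 25)
(-57 + M)² = (-57 + 25)² = (-32)² = 1024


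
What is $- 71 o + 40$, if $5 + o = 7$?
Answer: $-102$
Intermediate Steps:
$o = 2$ ($o = -5 + 7 = 2$)
$- 71 o + 40 = \left(-71\right) 2 + 40 = -142 + 40 = -102$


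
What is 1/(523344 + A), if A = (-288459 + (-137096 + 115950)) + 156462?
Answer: 1/370201 ≈ 2.7012e-6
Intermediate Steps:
A = -153143 (A = (-288459 - 21146) + 156462 = -309605 + 156462 = -153143)
1/(523344 + A) = 1/(523344 - 153143) = 1/370201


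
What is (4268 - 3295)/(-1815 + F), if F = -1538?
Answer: -139/479 ≈ -0.29019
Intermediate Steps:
(4268 - 3295)/(-1815 + F) = (4268 - 3295)/(-1815 - 1538) = 973/(-3353) = 973*(-1/3353) = -139/479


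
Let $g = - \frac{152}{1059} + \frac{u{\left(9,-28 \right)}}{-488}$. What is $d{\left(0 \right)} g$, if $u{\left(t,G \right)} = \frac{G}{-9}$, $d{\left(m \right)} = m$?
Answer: $0$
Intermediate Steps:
$u{\left(t,G \right)} = - \frac{G}{9}$ ($u{\left(t,G \right)} = G \left(- \frac{1}{9}\right) = - \frac{G}{9}$)
$g = - \frac{58103}{387594}$ ($g = - \frac{152}{1059} + \frac{\left(- \frac{1}{9}\right) \left(-28\right)}{-488} = \left(-152\right) \frac{1}{1059} + \frac{28}{9} \left(- \frac{1}{488}\right) = - \frac{152}{1059} - \frac{7}{1098} = - \frac{58103}{387594} \approx -0.14991$)
$d{\left(0 \right)} g = 0 \left(- \frac{58103}{387594}\right) = 0$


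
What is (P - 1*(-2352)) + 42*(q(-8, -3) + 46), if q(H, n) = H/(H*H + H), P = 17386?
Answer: 21664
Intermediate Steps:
q(H, n) = H/(H + H²) (q(H, n) = H/(H² + H) = H/(H + H²))
(P - 1*(-2352)) + 42*(q(-8, -3) + 46) = (17386 - 1*(-2352)) + 42*(1/(1 - 8) + 46) = (17386 + 2352) + 42*(1/(-7) + 46) = 19738 + 42*(-⅐ + 46) = 19738 + 42*(321/7) = 19738 + 1926 = 21664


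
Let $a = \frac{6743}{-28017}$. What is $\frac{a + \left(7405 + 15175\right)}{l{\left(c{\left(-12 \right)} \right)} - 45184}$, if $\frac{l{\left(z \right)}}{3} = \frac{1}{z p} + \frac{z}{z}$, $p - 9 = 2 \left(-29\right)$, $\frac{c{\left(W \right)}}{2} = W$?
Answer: $- \frac{22544173624}{45109792197} \approx -0.49976$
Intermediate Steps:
$c{\left(W \right)} = 2 W$
$p = -49$ ($p = 9 + 2 \left(-29\right) = 9 - 58 = -49$)
$l{\left(z \right)} = 3 - \frac{3}{49 z}$ ($l{\left(z \right)} = 3 \left(\frac{1}{z \left(-49\right)} + \frac{z}{z}\right) = 3 \left(\frac{1}{z} \left(- \frac{1}{49}\right) + 1\right) = 3 \left(- \frac{1}{49 z} + 1\right) = 3 \left(1 - \frac{1}{49 z}\right) = 3 - \frac{3}{49 z}$)
$a = - \frac{613}{2547}$ ($a = 6743 \left(- \frac{1}{28017}\right) = - \frac{613}{2547} \approx -0.24068$)
$\frac{a + \left(7405 + 15175\right)}{l{\left(c{\left(-12 \right)} \right)} - 45184} = \frac{- \frac{613}{2547} + \left(7405 + 15175\right)}{\left(3 - \frac{3}{49 \cdot 2 \left(-12\right)}\right) - 45184} = \frac{- \frac{613}{2547} + 22580}{\left(3 - \frac{3}{49 \left(-24\right)}\right) - 45184} = \frac{57510647}{2547 \left(\left(3 - - \frac{1}{392}\right) - 45184\right)} = \frac{57510647}{2547 \left(\left(3 + \frac{1}{392}\right) - 45184\right)} = \frac{57510647}{2547 \left(\frac{1177}{392} - 45184\right)} = \frac{57510647}{2547 \left(- \frac{17710951}{392}\right)} = \frac{57510647}{2547} \left(- \frac{392}{17710951}\right) = - \frac{22544173624}{45109792197}$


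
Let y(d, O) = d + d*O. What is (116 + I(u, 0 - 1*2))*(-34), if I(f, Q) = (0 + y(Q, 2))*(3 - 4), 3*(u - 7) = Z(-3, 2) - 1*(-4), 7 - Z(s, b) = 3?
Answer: -4148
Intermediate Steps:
Z(s, b) = 4 (Z(s, b) = 7 - 1*3 = 7 - 3 = 4)
u = 29/3 (u = 7 + (4 - 1*(-4))/3 = 7 + (4 + 4)/3 = 7 + (1/3)*8 = 7 + 8/3 = 29/3 ≈ 9.6667)
y(d, O) = d + O*d
I(f, Q) = -3*Q (I(f, Q) = (0 + Q*(1 + 2))*(3 - 4) = (0 + Q*3)*(-1) = (0 + 3*Q)*(-1) = (3*Q)*(-1) = -3*Q)
(116 + I(u, 0 - 1*2))*(-34) = (116 - 3*(0 - 1*2))*(-34) = (116 - 3*(0 - 2))*(-34) = (116 - 3*(-2))*(-34) = (116 + 6)*(-34) = 122*(-34) = -4148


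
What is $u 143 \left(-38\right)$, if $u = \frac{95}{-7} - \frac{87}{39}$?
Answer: $\frac{601084}{7} \approx 85869.0$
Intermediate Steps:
$u = - \frac{1438}{91}$ ($u = 95 \left(- \frac{1}{7}\right) - \frac{29}{13} = - \frac{95}{7} - \frac{29}{13} = - \frac{1438}{91} \approx -15.802$)
$u 143 \left(-38\right) = \left(- \frac{1438}{91}\right) 143 \left(-38\right) = \left(- \frac{15818}{7}\right) \left(-38\right) = \frac{601084}{7}$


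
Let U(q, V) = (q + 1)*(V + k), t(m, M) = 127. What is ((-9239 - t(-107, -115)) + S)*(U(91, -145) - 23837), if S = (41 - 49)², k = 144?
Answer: 222587558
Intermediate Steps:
U(q, V) = (1 + q)*(144 + V) (U(q, V) = (q + 1)*(V + 144) = (1 + q)*(144 + V))
S = 64 (S = (-8)² = 64)
((-9239 - t(-107, -115)) + S)*(U(91, -145) - 23837) = ((-9239 - 1*127) + 64)*((144 - 145 + 144*91 - 145*91) - 23837) = ((-9239 - 127) + 64)*((144 - 145 + 13104 - 13195) - 23837) = (-9366 + 64)*(-92 - 23837) = -9302*(-23929) = 222587558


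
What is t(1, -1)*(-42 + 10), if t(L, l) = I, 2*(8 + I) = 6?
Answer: 160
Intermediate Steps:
I = -5 (I = -8 + (½)*6 = -8 + 3 = -5)
t(L, l) = -5
t(1, -1)*(-42 + 10) = -5*(-42 + 10) = -5*(-32) = 160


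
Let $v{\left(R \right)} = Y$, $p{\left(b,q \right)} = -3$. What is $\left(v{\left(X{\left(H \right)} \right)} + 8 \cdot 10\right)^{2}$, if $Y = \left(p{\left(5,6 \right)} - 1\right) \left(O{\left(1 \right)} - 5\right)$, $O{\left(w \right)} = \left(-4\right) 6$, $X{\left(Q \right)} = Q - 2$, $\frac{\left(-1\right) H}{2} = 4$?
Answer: $38416$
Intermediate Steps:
$H = -8$ ($H = \left(-2\right) 4 = -8$)
$X{\left(Q \right)} = -2 + Q$
$O{\left(w \right)} = -24$
$Y = 116$ ($Y = \left(-3 - 1\right) \left(-24 - 5\right) = \left(-4\right) \left(-29\right) = 116$)
$v{\left(R \right)} = 116$
$\left(v{\left(X{\left(H \right)} \right)} + 8 \cdot 10\right)^{2} = \left(116 + 8 \cdot 10\right)^{2} = \left(116 + 80\right)^{2} = 196^{2} = 38416$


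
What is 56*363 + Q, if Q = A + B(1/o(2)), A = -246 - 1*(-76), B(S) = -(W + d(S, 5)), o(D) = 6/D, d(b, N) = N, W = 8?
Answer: 20145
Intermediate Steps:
B(S) = -13 (B(S) = -(8 + 5) = -1*13 = -13)
A = -170 (A = -246 + 76 = -170)
Q = -183 (Q = -170 - 13 = -183)
56*363 + Q = 56*363 - 183 = 20328 - 183 = 20145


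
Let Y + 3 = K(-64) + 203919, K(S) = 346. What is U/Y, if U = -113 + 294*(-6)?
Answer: -1877/204262 ≈ -0.0091892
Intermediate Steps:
U = -1877 (U = -113 - 1764 = -1877)
Y = 204262 (Y = -3 + (346 + 203919) = -3 + 204265 = 204262)
U/Y = -1877/204262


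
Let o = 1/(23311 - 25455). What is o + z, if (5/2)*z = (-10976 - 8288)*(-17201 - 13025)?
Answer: 2496789471227/10720 ≈ 2.3291e+8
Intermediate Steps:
o = -1/2144 (o = 1/(-2144) = -1/2144 ≈ -0.00046642)
z = 1164547328/5 (z = 2*((-10976 - 8288)*(-17201 - 13025))/5 = 2*(-19264*(-30226))/5 = (2/5)*582273664 = 1164547328/5 ≈ 2.3291e+8)
o + z = -1/2144 + 1164547328/5 = 2496789471227/10720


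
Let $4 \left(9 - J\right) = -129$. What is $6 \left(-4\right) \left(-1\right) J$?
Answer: $990$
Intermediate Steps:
$J = \frac{165}{4}$ ($J = 9 - - \frac{129}{4} = 9 + \frac{129}{4} = \frac{165}{4} \approx 41.25$)
$6 \left(-4\right) \left(-1\right) J = 6 \left(-4\right) \left(-1\right) \frac{165}{4} = \left(-24\right) \left(-1\right) \frac{165}{4} = 24 \cdot \frac{165}{4} = 990$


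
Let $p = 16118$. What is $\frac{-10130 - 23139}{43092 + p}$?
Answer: $- \frac{33269}{59210} \approx -0.56188$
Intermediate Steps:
$\frac{-10130 - 23139}{43092 + p} = \frac{-10130 - 23139}{43092 + 16118} = - \frac{33269}{59210}$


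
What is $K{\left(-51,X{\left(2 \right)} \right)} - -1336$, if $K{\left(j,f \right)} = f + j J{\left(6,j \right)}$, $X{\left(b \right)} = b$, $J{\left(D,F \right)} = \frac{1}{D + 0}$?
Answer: $\frac{2659}{2} \approx 1329.5$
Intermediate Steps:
$J{\left(D,F \right)} = \frac{1}{D}$
$K{\left(j,f \right)} = f + \frac{j}{6}$
$K{\left(-51,X{\left(2 \right)} \right)} - -1336 = \left(2 + \frac{1}{6} \left(-51\right)\right) - -1336 = \left(2 - \frac{17}{2}\right) + 1336 = - \frac{13}{2} + 1336 = \frac{2659}{2}$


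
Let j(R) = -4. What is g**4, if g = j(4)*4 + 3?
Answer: 28561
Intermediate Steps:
g = -13 (g = -4*4 + 3 = -16 + 3 = -13)
g**4 = (-13)**4 = 28561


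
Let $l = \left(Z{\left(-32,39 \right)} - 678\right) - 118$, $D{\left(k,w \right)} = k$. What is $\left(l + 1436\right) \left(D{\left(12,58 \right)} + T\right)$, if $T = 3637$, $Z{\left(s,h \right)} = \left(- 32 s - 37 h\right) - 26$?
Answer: $711555$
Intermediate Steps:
$Z{\left(s,h \right)} = -26 - 37 h - 32 s$ ($Z{\left(s,h \right)} = \left(- 37 h - 32 s\right) - 26 = -26 - 37 h - 32 s$)
$l = -1241$ ($l = \left(\left(-26 - 1443 - -1024\right) - 678\right) - 118 = \left(\left(-26 - 1443 + 1024\right) - 678\right) - 118 = \left(-445 - 678\right) - 118 = -1123 - 118 = -1241$)
$\left(l + 1436\right) \left(D{\left(12,58 \right)} + T\right) = \left(-1241 + 1436\right) \left(12 + 3637\right) = 195 \cdot 3649 = 711555$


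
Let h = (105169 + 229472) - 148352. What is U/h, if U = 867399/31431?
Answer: 289133/1951749853 ≈ 0.00014814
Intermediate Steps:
U = 289133/10477 (U = 867399*(1/31431) = 289133/10477 ≈ 27.597)
h = 186289 (h = 334641 - 148352 = 186289)
U/h = (289133/10477)/186289 = (289133/10477)*(1/186289) = 289133/1951749853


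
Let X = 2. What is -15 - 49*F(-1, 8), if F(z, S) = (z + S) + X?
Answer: -456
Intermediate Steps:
F(z, S) = 2 + S + z (F(z, S) = (z + S) + 2 = (S + z) + 2 = 2 + S + z)
-15 - 49*F(-1, 8) = -15 - 49*(2 + 8 - 1) = -15 - 49*9 = -15 - 441 = -456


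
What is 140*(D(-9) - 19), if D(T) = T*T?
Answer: 8680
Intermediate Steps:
D(T) = T**2
140*(D(-9) - 19) = 140*((-9)**2 - 19) = 140*(81 - 19) = 140*62 = 8680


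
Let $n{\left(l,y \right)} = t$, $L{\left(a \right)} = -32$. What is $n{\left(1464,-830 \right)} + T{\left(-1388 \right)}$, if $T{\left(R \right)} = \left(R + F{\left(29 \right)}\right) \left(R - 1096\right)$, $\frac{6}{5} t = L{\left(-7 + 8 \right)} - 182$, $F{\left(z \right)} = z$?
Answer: $\frac{10126733}{3} \approx 3.3756 \cdot 10^{6}$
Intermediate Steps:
$t = - \frac{535}{3}$ ($t = \frac{5 \left(-32 - 182\right)}{6} = \frac{5}{6} \left(-214\right) = - \frac{535}{3} \approx -178.33$)
$n{\left(l,y \right)} = - \frac{535}{3}$
$T{\left(R \right)} = \left(-1096 + R\right) \left(29 + R\right)$ ($T{\left(R \right)} = \left(R + 29\right) \left(R - 1096\right) = \left(29 + R\right) \left(-1096 + R\right) = \left(-1096 + R\right) \left(29 + R\right)$)
$n{\left(1464,-830 \right)} + T{\left(-1388 \right)} = - \frac{535}{3} - \left(-1449212 - 1926544\right) = - \frac{535}{3} + \left(-31784 + 1926544 + 1480996\right) = - \frac{535}{3} + 3375756 = \frac{10126733}{3}$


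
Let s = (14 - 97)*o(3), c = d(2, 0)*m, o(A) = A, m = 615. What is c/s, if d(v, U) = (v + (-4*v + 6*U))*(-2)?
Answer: -2460/83 ≈ -29.639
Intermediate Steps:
d(v, U) = -12*U + 6*v (d(v, U) = (-3*v + 6*U)*(-2) = -12*U + 6*v)
c = 7380 (c = (-12*0 + 6*2)*615 = (0 + 12)*615 = 12*615 = 7380)
s = -249 (s = (14 - 97)*3 = -83*3 = -249)
c/s = 7380/(-249) = 7380*(-1/249) = -2460/83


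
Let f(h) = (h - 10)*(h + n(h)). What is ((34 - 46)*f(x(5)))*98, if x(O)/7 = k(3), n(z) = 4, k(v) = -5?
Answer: -1640520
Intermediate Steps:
x(O) = -35 (x(O) = 7*(-5) = -35)
f(h) = (-10 + h)*(4 + h) (f(h) = (h - 10)*(h + 4) = (-10 + h)*(4 + h))
((34 - 46)*f(x(5)))*98 = ((34 - 46)*(-40 + (-35)**2 - 6*(-35)))*98 = -12*(-40 + 1225 + 210)*98 = -12*1395*98 = -16740*98 = -1640520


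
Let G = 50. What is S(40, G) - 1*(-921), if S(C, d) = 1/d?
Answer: 46051/50 ≈ 921.02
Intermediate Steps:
S(40, G) - 1*(-921) = 1/50 - 1*(-921) = 1/50 + 921 = 46051/50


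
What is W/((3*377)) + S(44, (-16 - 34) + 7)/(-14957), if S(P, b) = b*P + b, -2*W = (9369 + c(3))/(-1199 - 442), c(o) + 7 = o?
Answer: 7322680075/55519516494 ≈ 0.13189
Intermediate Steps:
c(o) = -7 + o
W = 9365/3282 (W = -(9369 + (-7 + 3))/(2*(-1199 - 442)) = -(9369 - 4)/(2*(-1641)) = -9365*(-1)/(2*1641) = -½*(-9365/1641) = 9365/3282 ≈ 2.8534)
S(P, b) = b + P*b (S(P, b) = P*b + b = b + P*b)
W/((3*377)) + S(44, (-16 - 34) + 7)/(-14957) = 9365/(3282*((3*377))) + (((-16 - 34) + 7)*(1 + 44))/(-14957) = (9365/3282)/1131 + ((-50 + 7)*45)*(-1/14957) = (9365/3282)*(1/1131) - 43*45*(-1/14957) = 9365/3711942 - 1935*(-1/14957) = 9365/3711942 + 1935/14957 = 7322680075/55519516494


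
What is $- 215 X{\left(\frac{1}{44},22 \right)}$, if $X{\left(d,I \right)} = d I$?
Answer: $- \frac{215}{2} \approx -107.5$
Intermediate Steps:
$X{\left(d,I \right)} = I d$
$- 215 X{\left(\frac{1}{44},22 \right)} = - 215 \cdot \frac{22}{44} = - 215 \cdot 22 \cdot \frac{1}{44} = \left(-215\right) \frac{1}{2} = - \frac{215}{2}$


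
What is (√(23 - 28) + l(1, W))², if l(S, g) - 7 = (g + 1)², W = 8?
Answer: (88 + I*√5)² ≈ 7739.0 + 393.55*I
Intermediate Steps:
l(S, g) = 7 + (1 + g)² (l(S, g) = 7 + (g + 1)² = 7 + (1 + g)²)
(√(23 - 28) + l(1, W))² = (√(23 - 28) + (7 + (1 + 8)²))² = (√(-5) + (7 + 9²))² = (I*√5 + (7 + 81))² = (I*√5 + 88)² = (88 + I*√5)²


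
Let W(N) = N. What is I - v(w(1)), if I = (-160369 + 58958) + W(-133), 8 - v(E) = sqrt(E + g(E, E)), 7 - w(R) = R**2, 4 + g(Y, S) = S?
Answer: -101552 + 2*sqrt(2) ≈ -1.0155e+5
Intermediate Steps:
g(Y, S) = -4 + S
w(R) = 7 - R**2
v(E) = 8 - sqrt(-4 + 2*E) (v(E) = 8 - sqrt(E + (-4 + E)) = 8 - sqrt(-4 + 2*E))
I = -101544 (I = (-160369 + 58958) - 133 = -101411 - 133 = -101544)
I - v(w(1)) = -101544 - (8 - sqrt(-4 + 2*(7 - 1*1**2))) = -101544 - (8 - sqrt(-4 + 2*(7 - 1*1))) = -101544 - (8 - sqrt(-4 + 2*(7 - 1))) = -101544 - (8 - sqrt(-4 + 2*6)) = -101544 - (8 - sqrt(-4 + 12)) = -101544 - (8 - sqrt(8)) = -101544 - (8 - 2*sqrt(2)) = -101544 + (-8 + 2*sqrt(2)) = -101552 + 2*sqrt(2)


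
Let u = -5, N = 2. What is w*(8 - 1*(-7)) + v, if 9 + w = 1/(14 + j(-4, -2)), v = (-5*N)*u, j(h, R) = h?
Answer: -167/2 ≈ -83.500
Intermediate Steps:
v = 50 (v = -5*2*(-5) = -10*(-5) = 50)
w = -89/10 (w = -9 + 1/(14 - 4) = -9 + 1/10 = -9 + ⅒ = -89/10 ≈ -8.9000)
w*(8 - 1*(-7)) + v = -89*(8 - 1*(-7))/10 + 50 = -89*(8 + 7)/10 + 50 = -89/10*15 + 50 = -267/2 + 50 = -167/2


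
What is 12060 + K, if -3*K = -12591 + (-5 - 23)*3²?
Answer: 16341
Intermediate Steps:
K = 4281 (K = -(-12591 + (-5 - 23)*3²)/3 = -(-12591 - 28*9)/3 = -(-12591 - 252)/3 = -⅓*(-12843) = 4281)
12060 + K = 12060 + 4281 = 16341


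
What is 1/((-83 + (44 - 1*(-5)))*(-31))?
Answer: 1/1054 ≈ 0.00094877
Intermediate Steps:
1/((-83 + (44 - 1*(-5)))*(-31)) = 1/((-83 + (44 + 5))*(-31)) = 1/((-83 + 49)*(-31)) = 1/(-34*(-31)) = 1/1054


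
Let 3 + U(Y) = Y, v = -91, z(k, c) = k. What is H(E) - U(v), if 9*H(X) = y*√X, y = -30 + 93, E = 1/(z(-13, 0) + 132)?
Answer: 94 + √119/17 ≈ 94.642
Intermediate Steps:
E = 1/119 (E = 1/(-13 + 132) = 1/119 ≈ 0.0084034)
U(Y) = -3 + Y
y = 63
H(X) = 7*√X (H(X) = (63*√X)/9 = 7*√X)
H(E) - U(v) = 7*√(1/119) - (-3 - 91) = 7*(√119/119) - 1*(-94) = √119/17 + 94 = 94 + √119/17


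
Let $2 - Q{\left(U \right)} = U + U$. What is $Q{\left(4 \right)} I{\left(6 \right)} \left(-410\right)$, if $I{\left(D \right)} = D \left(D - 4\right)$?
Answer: $29520$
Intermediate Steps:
$I{\left(D \right)} = D \left(-4 + D\right)$
$Q{\left(U \right)} = 2 - 2 U$ ($Q{\left(U \right)} = 2 - \left(U + U\right) = 2 - 2 U$)
$Q{\left(4 \right)} I{\left(6 \right)} \left(-410\right) = \left(2 - 8\right) 6 \left(-4 + 6\right) \left(-410\right) = \left(2 - 8\right) 6 \cdot 2 \left(-410\right) = \left(-6\right) 12 \left(-410\right) = \left(-72\right) \left(-410\right) = 29520$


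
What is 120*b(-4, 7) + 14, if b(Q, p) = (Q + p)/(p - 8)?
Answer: -346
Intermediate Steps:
b(Q, p) = (Q + p)/(-8 + p)
120*b(-4, 7) + 14 = 120*((-4 + 7)/(-8 + 7)) + 14 = 120*(3/(-1)) + 14 = 120*(-1*3) + 14 = 120*(-3) + 14 = -360 + 14 = -346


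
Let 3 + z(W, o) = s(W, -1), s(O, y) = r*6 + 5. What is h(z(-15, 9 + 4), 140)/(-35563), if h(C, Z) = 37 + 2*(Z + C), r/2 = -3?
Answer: -249/35563 ≈ -0.0070017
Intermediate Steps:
r = -6 (r = 2*(-3) = -6)
s(O, y) = -31 (s(O, y) = -6*6 + 5 = -36 + 5 = -31)
z(W, o) = -34 (z(W, o) = -3 - 31 = -34)
h(C, Z) = 37 + 2*C + 2*Z (h(C, Z) = 37 + 2*(C + Z) = 37 + (2*C + 2*Z) = 37 + 2*C + 2*Z)
h(z(-15, 9 + 4), 140)/(-35563) = (37 + 2*(-34) + 2*140)/(-35563) = (37 - 68 + 280)*(-1/35563) = 249*(-1/35563) = -249/35563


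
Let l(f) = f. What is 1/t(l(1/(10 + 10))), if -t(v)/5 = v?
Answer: -4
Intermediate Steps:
t(v) = -5*v
1/t(l(1/(10 + 10))) = 1/(-5/(10 + 10)) = 1/(-5/20) = 1/(-5*1/20) = 1/(-¼) = -4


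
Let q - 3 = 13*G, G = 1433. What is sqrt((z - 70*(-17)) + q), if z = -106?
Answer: 2*sqrt(4929) ≈ 140.41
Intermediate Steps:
q = 18632 (q = 3 + 13*1433 = 3 + 18629 = 18632)
sqrt((z - 70*(-17)) + q) = sqrt((-106 - 70*(-17)) + 18632) = sqrt((-106 + 1190) + 18632) = sqrt(1084 + 18632) = sqrt(19716) = 2*sqrt(4929)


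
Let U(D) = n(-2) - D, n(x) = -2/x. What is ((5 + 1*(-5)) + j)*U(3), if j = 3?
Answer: -6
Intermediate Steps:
U(D) = 1 - D (U(D) = -2/(-2) - D = -2*(-1/2) - D = 1 - D)
((5 + 1*(-5)) + j)*U(3) = ((5 + 1*(-5)) + 3)*(1 - 1*3) = ((5 - 5) + 3)*(1 - 3) = (0 + 3)*(-2) = 3*(-2) = -6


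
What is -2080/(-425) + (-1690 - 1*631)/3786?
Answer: 1377691/321810 ≈ 4.2811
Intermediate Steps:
-2080/(-425) + (-1690 - 1*631)/3786 = -2080*(-1/425) + (-1690 - 631)*(1/3786) = 416/85 - 2321*1/3786 = 416/85 - 2321/3786 = 1377691/321810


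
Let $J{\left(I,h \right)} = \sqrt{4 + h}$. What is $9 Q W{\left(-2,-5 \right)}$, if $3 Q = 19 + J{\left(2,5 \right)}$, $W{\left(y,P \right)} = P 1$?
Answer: $-330$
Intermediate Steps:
$W{\left(y,P \right)} = P$
$Q = \frac{22}{3}$ ($Q = \frac{19 + \sqrt{4 + 5}}{3} = \frac{19 + \sqrt{9}}{3} = \frac{19 + 3}{3} = \frac{1}{3} \cdot 22 = \frac{22}{3} \approx 7.3333$)
$9 Q W{\left(-2,-5 \right)} = 9 \cdot \frac{22}{3} \left(-5\right) = 66 \left(-5\right) = -330$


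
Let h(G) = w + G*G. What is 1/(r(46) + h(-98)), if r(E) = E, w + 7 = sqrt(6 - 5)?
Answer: 1/9644 ≈ 0.00010369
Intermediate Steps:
w = -6 (w = -7 + sqrt(6 - 5) = -7 + sqrt(1) = -7 + 1 = -6)
h(G) = -6 + G**2 (h(G) = -6 + G*G = -6 + G**2)
1/(r(46) + h(-98)) = 1/(46 + (-6 + (-98)**2)) = 1/(46 + (-6 + 9604)) = 1/(46 + 9598) = 1/9644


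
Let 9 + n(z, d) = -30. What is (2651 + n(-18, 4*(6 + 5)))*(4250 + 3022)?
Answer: 18994464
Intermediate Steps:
n(z, d) = -39 (n(z, d) = -9 - 30 = -39)
(2651 + n(-18, 4*(6 + 5)))*(4250 + 3022) = (2651 - 39)*(4250 + 3022) = 2612*7272 = 18994464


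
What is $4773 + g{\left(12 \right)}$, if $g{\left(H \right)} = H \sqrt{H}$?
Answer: $4773 + 24 \sqrt{3} \approx 4814.6$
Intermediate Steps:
$g{\left(H \right)} = H^{\frac{3}{2}}$
$4773 + g{\left(12 \right)} = 4773 + 12^{\frac{3}{2}} = 4773 + 24 \sqrt{3}$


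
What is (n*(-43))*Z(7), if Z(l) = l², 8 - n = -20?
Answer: -58996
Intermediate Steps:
n = 28 (n = 8 - 1*(-20) = 8 + 20 = 28)
(n*(-43))*Z(7) = (28*(-43))*7² = -1204*49 = -58996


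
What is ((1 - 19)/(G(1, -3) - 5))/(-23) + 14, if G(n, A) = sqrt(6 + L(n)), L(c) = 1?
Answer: 317/23 - sqrt(7)/23 ≈ 13.668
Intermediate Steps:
G(n, A) = sqrt(7) (G(n, A) = sqrt(6 + 1) = sqrt(7))
((1 - 19)/(G(1, -3) - 5))/(-23) + 14 = ((1 - 19)/(sqrt(7) - 5))/(-23) + 14 = -18/(-5 + sqrt(7))*(-1/23) + 14 = 18/(23*(-5 + sqrt(7))) + 14 = 14 + 18/(23*(-5 + sqrt(7)))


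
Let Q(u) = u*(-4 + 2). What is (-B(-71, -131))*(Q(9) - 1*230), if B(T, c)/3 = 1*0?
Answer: 0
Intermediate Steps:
B(T, c) = 0 (B(T, c) = 3*(1*0) = 3*0 = 0)
Q(u) = -2*u (Q(u) = u*(-2) = -2*u)
(-B(-71, -131))*(Q(9) - 1*230) = (-1*0)*(-2*9 - 1*230) = 0*(-18 - 230) = 0*(-248) = 0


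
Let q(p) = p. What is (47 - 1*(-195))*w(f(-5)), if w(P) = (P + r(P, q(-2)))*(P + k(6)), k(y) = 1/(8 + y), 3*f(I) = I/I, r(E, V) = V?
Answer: -10285/63 ≈ -163.25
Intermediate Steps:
f(I) = ⅓ (f(I) = (I/I)/3 = (⅓)*1 = ⅓)
w(P) = (-2 + P)*(1/14 + P) (w(P) = (P - 2)*(P + 1/(8 + 6)) = (-2 + P)*(P + 1/14) = (-2 + P)*(1/14 + P))
(47 - 1*(-195))*w(f(-5)) = (47 - 1*(-195))*(-⅐ + (⅓)² - 27/14*⅓) = (47 + 195)*(-⅐ + ⅑ - 9/14) = 242*(-85/126) = -10285/63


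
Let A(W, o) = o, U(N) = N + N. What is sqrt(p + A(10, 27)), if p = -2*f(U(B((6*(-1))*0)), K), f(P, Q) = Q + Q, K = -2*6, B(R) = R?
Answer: 5*sqrt(3) ≈ 8.6602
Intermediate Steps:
U(N) = 2*N
K = -12
f(P, Q) = 2*Q
p = 48 (p = -4*(-12) = -2*(-24) = 48)
sqrt(p + A(10, 27)) = sqrt(48 + 27) = sqrt(75) = 5*sqrt(3)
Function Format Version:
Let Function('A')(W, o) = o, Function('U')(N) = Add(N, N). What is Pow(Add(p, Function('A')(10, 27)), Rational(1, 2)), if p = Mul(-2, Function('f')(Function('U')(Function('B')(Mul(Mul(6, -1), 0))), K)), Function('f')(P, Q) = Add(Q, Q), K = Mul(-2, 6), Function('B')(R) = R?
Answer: Mul(5, Pow(3, Rational(1, 2))) ≈ 8.6602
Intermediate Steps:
Function('U')(N) = Mul(2, N)
K = -12
Function('f')(P, Q) = Mul(2, Q)
p = 48 (p = Mul(-2, Mul(2, -12)) = Mul(-2, -24) = 48)
Pow(Add(p, Function('A')(10, 27)), Rational(1, 2)) = Pow(Add(48, 27), Rational(1, 2)) = Pow(75, Rational(1, 2)) = Mul(5, Pow(3, Rational(1, 2)))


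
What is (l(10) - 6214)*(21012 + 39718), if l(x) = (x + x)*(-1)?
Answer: -378590820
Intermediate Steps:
l(x) = -2*x (l(x) = (2*x)*(-1) = -2*x)
(l(10) - 6214)*(21012 + 39718) = (-2*10 - 6214)*(21012 + 39718) = (-20 - 6214)*60730 = -6234*60730 = -378590820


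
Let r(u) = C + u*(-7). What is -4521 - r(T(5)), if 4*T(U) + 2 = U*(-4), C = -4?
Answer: -9111/2 ≈ -4555.5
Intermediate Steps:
T(U) = -1/2 - U (T(U) = -1/2 + (U*(-4))/4 = -1/2 + (-4*U)/4 = -1/2 - U)
r(u) = -4 - 7*u (r(u) = -4 + u*(-7) = -4 - 7*u)
-4521 - r(T(5)) = -4521 - (-4 - 7*(-1/2 - 1*5)) = -4521 - (-4 - 7*(-1/2 - 5)) = -4521 - (-4 - 7*(-11/2)) = -4521 - (-4 + 77/2) = -4521 - 1*69/2 = -4521 - 69/2 = -9111/2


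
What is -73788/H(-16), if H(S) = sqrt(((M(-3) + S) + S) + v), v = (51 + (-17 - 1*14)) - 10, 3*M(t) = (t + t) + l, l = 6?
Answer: 3354*I*sqrt(22) ≈ 15732.0*I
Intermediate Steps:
M(t) = 2 + 2*t/3 (M(t) = ((t + t) + 6)/3 = (2*t + 6)/3 = (6 + 2*t)/3 = 2 + 2*t/3)
v = 10 (v = (51 + (-17 - 14)) - 10 = (51 - 31) - 10 = 20 - 10 = 10)
H(S) = sqrt(10 + 2*S) (H(S) = sqrt((((2 + (2/3)*(-3)) + S) + S) + 10) = sqrt((((2 - 2) + S) + S) + 10) = sqrt(((0 + S) + S) + 10) = sqrt((S + S) + 10) = sqrt(2*S + 10) = sqrt(10 + 2*S))
-73788/H(-16) = -73788/sqrt(10 + 2*(-16)) = -73788/sqrt(10 - 32) = -73788*(-I*sqrt(22)/22) = -(-3354)*I*sqrt(22) = 3354*I*sqrt(22)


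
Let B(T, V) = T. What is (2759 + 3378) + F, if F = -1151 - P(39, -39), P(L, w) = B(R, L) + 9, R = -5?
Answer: 4982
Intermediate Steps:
P(L, w) = 4 (P(L, w) = -5 + 9 = 4)
F = -1155 (F = -1151 - 1*4 = -1151 - 4 = -1155)
(2759 + 3378) + F = (2759 + 3378) - 1155 = 6137 - 1155 = 4982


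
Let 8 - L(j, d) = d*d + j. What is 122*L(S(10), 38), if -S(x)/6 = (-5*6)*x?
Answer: -394792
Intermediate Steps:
S(x) = 180*x (S(x) = -6*(-5*6)*x = -(-180)*x = 180*x)
L(j, d) = 8 - j - d² (L(j, d) = 8 - (d*d + j) = 8 - (d² + j) = 8 - (j + d²) = 8 + (-j - d²) = 8 - j - d²)
122*L(S(10), 38) = 122*(8 - 180*10 - 1*38²) = 122*(8 - 1*1800 - 1*1444) = 122*(8 - 1800 - 1444) = 122*(-3236) = -394792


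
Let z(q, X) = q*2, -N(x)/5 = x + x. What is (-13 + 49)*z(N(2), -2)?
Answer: -1440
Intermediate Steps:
N(x) = -10*x (N(x) = -5*(x + x) = -10*x)
z(q, X) = 2*q
(-13 + 49)*z(N(2), -2) = (-13 + 49)*(2*(-10*2)) = 36*(2*(-20)) = 36*(-40) = -1440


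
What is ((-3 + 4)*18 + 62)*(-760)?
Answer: -60800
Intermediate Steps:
((-3 + 4)*18 + 62)*(-760) = (1*18 + 62)*(-760) = (18 + 62)*(-760) = 80*(-760) = -60800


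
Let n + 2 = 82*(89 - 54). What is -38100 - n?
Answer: -40968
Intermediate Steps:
n = 2868 (n = -2 + 82*(89 - 54) = -2 + 82*35 = -2 + 2870 = 2868)
-38100 - n = -38100 - 1*2868 = -38100 - 2868 = -40968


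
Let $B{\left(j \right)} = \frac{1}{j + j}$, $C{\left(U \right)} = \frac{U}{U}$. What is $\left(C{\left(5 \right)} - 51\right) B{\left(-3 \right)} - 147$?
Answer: $- \frac{416}{3} \approx -138.67$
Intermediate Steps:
$C{\left(U \right)} = 1$
$B{\left(j \right)} = \frac{1}{2 j}$
$\left(C{\left(5 \right)} - 51\right) B{\left(-3 \right)} - 147 = \left(1 - 51\right) \frac{1}{2 \left(-3\right)} - 147 = \left(1 - 51\right) \frac{1}{2} \left(- \frac{1}{3}\right) - 147 = \left(-50\right) \left(- \frac{1}{6}\right) - 147 = \frac{25}{3} - 147 = - \frac{416}{3}$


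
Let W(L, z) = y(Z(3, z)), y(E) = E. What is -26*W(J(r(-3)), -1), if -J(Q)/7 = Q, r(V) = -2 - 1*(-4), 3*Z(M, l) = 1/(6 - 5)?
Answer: -26/3 ≈ -8.6667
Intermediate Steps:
Z(M, l) = ⅓ (Z(M, l) = 1/(3*(6 - 5)) = (⅓)/1 = (⅓)*1 = ⅓)
r(V) = 2 (r(V) = -2 + 4 = 2)
J(Q) = -7*Q
W(L, z) = ⅓
-26*W(J(r(-3)), -1) = -26*⅓ = -26/3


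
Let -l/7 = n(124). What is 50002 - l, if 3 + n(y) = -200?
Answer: 48581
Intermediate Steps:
n(y) = -203 (n(y) = -3 - 200 = -203)
l = 1421 (l = -7*(-203) = 1421)
50002 - l = 50002 - 1*1421 = 50002 - 1421 = 48581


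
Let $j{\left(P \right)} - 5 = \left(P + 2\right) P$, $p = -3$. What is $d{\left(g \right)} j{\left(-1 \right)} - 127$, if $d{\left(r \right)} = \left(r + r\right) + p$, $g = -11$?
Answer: $-227$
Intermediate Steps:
$j{\left(P \right)} = 5 + P \left(2 + P\right)$ ($j{\left(P \right)} = 5 + \left(P + 2\right) P = 5 + \left(2 + P\right) P = 5 + P \left(2 + P\right)$)
$d{\left(r \right)} = -3 + 2 r$ ($d{\left(r \right)} = \left(r + r\right) - 3 = 2 r - 3 = -3 + 2 r$)
$d{\left(g \right)} j{\left(-1 \right)} - 127 = \left(-3 + 2 \left(-11\right)\right) \left(5 + \left(-1\right)^{2} + 2 \left(-1\right)\right) - 127 = \left(-3 - 22\right) \left(5 + 1 - 2\right) - 127 = \left(-25\right) 4 - 127 = -100 - 127 = -227$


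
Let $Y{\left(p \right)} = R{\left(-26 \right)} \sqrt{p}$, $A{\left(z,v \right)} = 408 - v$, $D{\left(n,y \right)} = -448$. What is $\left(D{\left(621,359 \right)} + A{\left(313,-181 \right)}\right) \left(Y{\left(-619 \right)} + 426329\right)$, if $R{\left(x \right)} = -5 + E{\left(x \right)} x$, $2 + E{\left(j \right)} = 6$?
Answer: $60112389 - 15369 i \sqrt{619} \approx 6.0112 \cdot 10^{7} - 3.8238 \cdot 10^{5} i$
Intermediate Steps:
$E{\left(j \right)} = 4$ ($E{\left(j \right)} = -2 + 6 = 4$)
$R{\left(x \right)} = -5 + 4 x$
$Y{\left(p \right)} = - 109 \sqrt{p}$ ($Y{\left(p \right)} = \left(-5 + 4 \left(-26\right)\right) \sqrt{p} = \left(-5 - 104\right) \sqrt{p} = - 109 \sqrt{p}$)
$\left(D{\left(621,359 \right)} + A{\left(313,-181 \right)}\right) \left(Y{\left(-619 \right)} + 426329\right) = \left(-448 + \left(408 - -181\right)\right) \left(- 109 \sqrt{-619} + 426329\right) = \left(-448 + \left(408 + 181\right)\right) \left(- 109 i \sqrt{619} + 426329\right) = \left(-448 + 589\right) \left(- 109 i \sqrt{619} + 426329\right) = 141 \left(426329 - 109 i \sqrt{619}\right) = 60112389 - 15369 i \sqrt{619}$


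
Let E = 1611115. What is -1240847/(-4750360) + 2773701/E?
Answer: 3035045099353/1530675250280 ≈ 1.9828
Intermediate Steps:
-1240847/(-4750360) + 2773701/E = -1240847/(-4750360) + 2773701/1611115 = -1240847*(-1/4750360) + 2773701*(1/1611115) = 1240847/4750360 + 2773701/1611115 = 3035045099353/1530675250280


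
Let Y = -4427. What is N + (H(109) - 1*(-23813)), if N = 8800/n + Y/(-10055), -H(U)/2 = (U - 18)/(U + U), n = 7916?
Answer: 51651335709067/2168974105 ≈ 23814.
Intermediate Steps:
H(U) = -(-18 + U)/U (H(U) = -2*(U - 18)/(U + U) = -2*(-18 + U)/(2*U) = -2*(-18 + U)*1/(2*U) = -(-18 + U)/U)
N = 30882033/19898845 (N = 8800/7916 - 4427/(-10055) = 8800*(1/7916) - 4427*(-1/10055) = 2200/1979 + 4427/10055 = 30882033/19898845 ≈ 1.5520)
N + (H(109) - 1*(-23813)) = 30882033/19898845 + ((18 - 1*109)/109 - 1*(-23813)) = 30882033/19898845 + ((18 - 109)/109 + 23813) = 30882033/19898845 + ((1/109)*(-91) + 23813) = 30882033/19898845 + (-91/109 + 23813) = 30882033/19898845 + 2595526/109 = 51651335709067/2168974105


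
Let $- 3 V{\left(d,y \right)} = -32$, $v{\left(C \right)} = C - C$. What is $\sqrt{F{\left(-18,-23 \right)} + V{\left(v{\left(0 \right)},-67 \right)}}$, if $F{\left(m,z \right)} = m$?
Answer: $\frac{i \sqrt{66}}{3} \approx 2.708 i$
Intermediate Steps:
$v{\left(C \right)} = 0$
$V{\left(d,y \right)} = \frac{32}{3}$ ($V{\left(d,y \right)} = \left(- \frac{1}{3}\right) \left(-32\right) = \frac{32}{3}$)
$\sqrt{F{\left(-18,-23 \right)} + V{\left(v{\left(0 \right)},-67 \right)}} = \sqrt{-18 + \frac{32}{3}} = \sqrt{- \frac{22}{3}} = \frac{i \sqrt{66}}{3}$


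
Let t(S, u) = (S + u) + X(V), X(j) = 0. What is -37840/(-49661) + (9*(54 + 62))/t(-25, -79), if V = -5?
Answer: -11977681/1291186 ≈ -9.2765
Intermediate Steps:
t(S, u) = S + u (t(S, u) = (S + u) + 0 = S + u)
-37840/(-49661) + (9*(54 + 62))/t(-25, -79) = -37840/(-49661) + (9*(54 + 62))/(-25 - 79) = -37840*(-1/49661) + (9*116)/(-104) = 37840/49661 + 1044*(-1/104) = 37840/49661 - 261/26 = -11977681/1291186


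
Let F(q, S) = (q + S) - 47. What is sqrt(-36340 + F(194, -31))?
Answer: 8*I*sqrt(566) ≈ 190.33*I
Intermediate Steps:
F(q, S) = -47 + S + q (F(q, S) = (S + q) - 47 = -47 + S + q)
sqrt(-36340 + F(194, -31)) = sqrt(-36340 + (-47 - 31 + 194)) = sqrt(-36340 + 116) = sqrt(-36224) = 8*I*sqrt(566)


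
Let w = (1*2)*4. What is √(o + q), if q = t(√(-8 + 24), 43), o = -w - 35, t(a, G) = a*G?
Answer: √129 ≈ 11.358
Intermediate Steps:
w = 8 (w = 2*4 = 8)
t(a, G) = G*a
o = -43 (o = -1*8 - 35 = -8 - 35 = -43)
q = 172 (q = 43*√(-8 + 24) = 43*√16 = 43*4 = 172)
√(o + q) = √(-43 + 172) = √129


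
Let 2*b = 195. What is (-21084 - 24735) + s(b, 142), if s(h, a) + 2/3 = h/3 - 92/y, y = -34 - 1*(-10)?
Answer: -137350/3 ≈ -45783.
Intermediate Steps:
b = 195/2 (b = (1/2)*195 = 195/2 ≈ 97.500)
y = -24 (y = -34 + 10 = -24)
s(h, a) = 19/6 + h/3 (s(h, a) = -2/3 + (h/3 - 92/(-24)) = -2/3 + (h*(1/3) - 92*(-1/24)) = -2/3 + (h/3 + 23/6) = -2/3 + (23/6 + h/3) = 19/6 + h/3)
(-21084 - 24735) + s(b, 142) = (-21084 - 24735) + (19/6 + (1/3)*(195/2)) = -45819 + (19/6 + 65/2) = -45819 + 107/3 = -137350/3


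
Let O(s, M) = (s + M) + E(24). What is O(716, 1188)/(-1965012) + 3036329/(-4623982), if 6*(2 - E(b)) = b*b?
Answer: -746849041046/1135772514723 ≈ -0.65757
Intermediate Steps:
E(b) = 2 - b**2/6 (E(b) = 2 - b*b/6 = 2 - b**2/6)
O(s, M) = -94 + M + s (O(s, M) = (s + M) + (2 - 1/6*24**2) = (M + s) + (2 - 1/6*576) = (M + s) + (2 - 96) = (M + s) - 94 = -94 + M + s)
O(716, 1188)/(-1965012) + 3036329/(-4623982) = (-94 + 1188 + 716)/(-1965012) + 3036329/(-4623982) = 1810*(-1/1965012) + 3036329*(-1/4623982) = -905/982506 - 3036329/4623982 = -746849041046/1135772514723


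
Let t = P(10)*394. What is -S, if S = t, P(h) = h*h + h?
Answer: -43340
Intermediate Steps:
P(h) = h + h² (P(h) = h² + h = h + h²)
t = 43340 (t = (10*(1 + 10))*394 = (10*11)*394 = 110*394 = 43340)
S = 43340
-S = -1*43340 = -43340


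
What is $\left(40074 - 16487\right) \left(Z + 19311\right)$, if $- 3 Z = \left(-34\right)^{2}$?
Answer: $\frac{1339199099}{3} \approx 4.464 \cdot 10^{8}$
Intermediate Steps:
$Z = - \frac{1156}{3}$ ($Z = - \frac{\left(-34\right)^{2}}{3} = \left(- \frac{1}{3}\right) 1156 = - \frac{1156}{3} \approx -385.33$)
$\left(40074 - 16487\right) \left(Z + 19311\right) = \left(40074 - 16487\right) \left(- \frac{1156}{3} + 19311\right) = 23587 \cdot \frac{56777}{3} = \frac{1339199099}{3}$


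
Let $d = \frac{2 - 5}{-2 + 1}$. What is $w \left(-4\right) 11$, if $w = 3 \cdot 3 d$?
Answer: $-1188$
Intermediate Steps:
$d = 3$ ($d = - \frac{3}{-1} = \left(-3\right) \left(-1\right) = 3$)
$w = 27$ ($w = 3 \cdot 3 \cdot 3 = 9 \cdot 3 = 27$)
$w \left(-4\right) 11 = 27 \left(-4\right) 11 = \left(-108\right) 11 = -1188$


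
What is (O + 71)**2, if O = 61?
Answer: 17424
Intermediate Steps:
(O + 71)**2 = (61 + 71)**2 = 132**2 = 17424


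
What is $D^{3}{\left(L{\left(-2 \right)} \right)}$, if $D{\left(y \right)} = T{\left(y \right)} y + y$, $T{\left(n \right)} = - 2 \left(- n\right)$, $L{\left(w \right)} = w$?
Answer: $216$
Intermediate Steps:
$T{\left(n \right)} = 2 n$
$D{\left(y \right)} = y + 2 y^{2}$ ($D{\left(y \right)} = 2 y y + y = 2 y^{2} + y = y + 2 y^{2}$)
$D^{3}{\left(L{\left(-2 \right)} \right)} = \left(- 2 \left(1 + 2 \left(-2\right)\right)\right)^{3} = \left(- 2 \left(1 - 4\right)\right)^{3} = \left(\left(-2\right) \left(-3\right)\right)^{3} = 6^{3} = 216$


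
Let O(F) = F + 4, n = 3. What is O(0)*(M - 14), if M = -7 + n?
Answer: -72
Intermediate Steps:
O(F) = 4 + F
M = -4 (M = -7 + 3 = -4)
O(0)*(M - 14) = (4 + 0)*(-4 - 14) = 4*(-18) = -72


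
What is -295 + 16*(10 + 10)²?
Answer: 6105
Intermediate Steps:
-295 + 16*(10 + 10)² = -295 + 16*20² = -295 + 16*400 = -295 + 6400 = 6105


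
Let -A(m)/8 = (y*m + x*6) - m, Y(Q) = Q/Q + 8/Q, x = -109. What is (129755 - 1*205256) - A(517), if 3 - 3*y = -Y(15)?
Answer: -3537857/45 ≈ -78619.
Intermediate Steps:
Y(Q) = 1 + 8/Q
y = 68/45 (y = 1 - (-1)*(8 + 15)/15/3 = 1 - (-1)*(1/15)*23/3 = 1 - (-1)*23/(3*15) = 1 - ⅓*(-23/15) = 1 + 23/45 = 68/45 ≈ 1.5111)
A(m) = 5232 - 184*m/45 (A(m) = -8*((68*m/45 - 109*6) - m) = -8*((68*m/45 - 654) - m) = -8*((-654 + 68*m/45) - m) = -8*(-654 + 23*m/45) = 5232 - 184*m/45)
(129755 - 1*205256) - A(517) = (129755 - 1*205256) - (5232 - 184/45*517) = (129755 - 205256) - (5232 - 95128/45) = -75501 - 1*140312/45 = -75501 - 140312/45 = -3537857/45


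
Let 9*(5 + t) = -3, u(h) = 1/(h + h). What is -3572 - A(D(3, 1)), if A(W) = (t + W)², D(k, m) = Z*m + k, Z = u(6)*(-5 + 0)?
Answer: -57273/16 ≈ -3579.6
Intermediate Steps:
u(h) = 1/(2*h)
t = -16/3 (t = -5 + (⅑)*(-3) = -5 - ⅓ = -16/3 ≈ -5.3333)
Z = -5/12 (Z = ((½)/6)*(-5 + 0) = ((½)*(⅙))*(-5) = (1/12)*(-5) = -5/12 ≈ -0.41667)
D(k, m) = k - 5*m/12 (D(k, m) = -5*m/12 + k = k - 5*m/12)
A(W) = (-16/3 + W)²
-3572 - A(D(3, 1)) = -3572 - (-16 + 3*(3 - 5/12*1))²/9 = -3572 - (-16 + 3*(3 - 5/12))²/9 = -3572 - (-16 + 3*(31/12))²/9 = -3572 - (-16 + 31/4)²/9 = -3572 - (-33/4)²/9 = -3572 - 1089/(9*16) = -3572 - 1*121/16 = -3572 - 121/16 = -57273/16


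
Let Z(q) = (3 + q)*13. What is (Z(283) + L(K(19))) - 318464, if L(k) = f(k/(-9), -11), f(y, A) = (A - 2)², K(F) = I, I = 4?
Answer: -314577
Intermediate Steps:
K(F) = 4
f(y, A) = (-2 + A)²
Z(q) = 39 + 13*q
L(k) = 169 (L(k) = (-2 - 11)² = (-13)² = 169)
(Z(283) + L(K(19))) - 318464 = ((39 + 13*283) + 169) - 318464 = ((39 + 3679) + 169) - 318464 = (3718 + 169) - 318464 = 3887 - 318464 = -314577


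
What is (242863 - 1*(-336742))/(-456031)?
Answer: -579605/456031 ≈ -1.2710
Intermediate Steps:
(242863 - 1*(-336742))/(-456031) = (242863 + 336742)*(-1/456031) = 579605*(-1/456031) = -579605/456031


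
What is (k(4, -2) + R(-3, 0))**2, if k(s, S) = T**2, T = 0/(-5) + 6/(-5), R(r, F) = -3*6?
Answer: 171396/625 ≈ 274.23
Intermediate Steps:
R(r, F) = -18
T = -6/5 (T = 0*(-1/5) + 6*(-1/5) = 0 - 6/5 = -6/5 ≈ -1.2000)
k(s, S) = 36/25 (k(s, S) = (-6/5)**2 = 36/25)
(k(4, -2) + R(-3, 0))**2 = (36/25 - 18)**2 = (-414/25)**2 = 171396/625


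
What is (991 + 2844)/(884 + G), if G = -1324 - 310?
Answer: -767/150 ≈ -5.1133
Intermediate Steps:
G = -1634
(991 + 2844)/(884 + G) = (991 + 2844)/(884 - 1634) = 3835/(-750) = 3835*(-1/750) = -767/150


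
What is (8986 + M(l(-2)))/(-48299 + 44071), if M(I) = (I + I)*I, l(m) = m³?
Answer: -651/302 ≈ -2.1556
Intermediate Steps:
M(I) = 2*I² (M(I) = (2*I)*I = 2*I²)
(8986 + M(l(-2)))/(-48299 + 44071) = (8986 + 2*((-2)³)²)/(-48299 + 44071) = (8986 + 2*(-8)²)/(-4228) = (8986 + 2*64)*(-1/4228) = (8986 + 128)*(-1/4228) = 9114*(-1/4228) = -651/302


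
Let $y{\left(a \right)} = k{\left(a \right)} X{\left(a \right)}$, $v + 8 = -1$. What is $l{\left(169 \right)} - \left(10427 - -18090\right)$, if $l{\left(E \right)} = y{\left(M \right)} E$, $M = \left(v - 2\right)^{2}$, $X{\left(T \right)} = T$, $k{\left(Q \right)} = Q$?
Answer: $2445812$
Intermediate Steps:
$v = -9$ ($v = -8 - 1 = -9$)
$M = 121$ ($M = \left(-9 - 2\right)^{2} = \left(-11\right)^{2} = 121$)
$y{\left(a \right)} = a^{2}$ ($y{\left(a \right)} = a a = a^{2}$)
$l{\left(E \right)} = 14641 E$ ($l{\left(E \right)} = 121^{2} E = 14641 E$)
$l{\left(169 \right)} - \left(10427 - -18090\right) = 14641 \cdot 169 - \left(10427 - -18090\right) = 2474329 - \left(10427 + 18090\right) = 2474329 - 28517 = 2445812$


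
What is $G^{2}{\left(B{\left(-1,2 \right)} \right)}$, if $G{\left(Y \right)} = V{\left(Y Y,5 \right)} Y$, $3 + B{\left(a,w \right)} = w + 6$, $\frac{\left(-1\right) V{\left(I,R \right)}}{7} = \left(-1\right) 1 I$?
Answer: $765625$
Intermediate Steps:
$V{\left(I,R \right)} = 7 I$ ($V{\left(I,R \right)} = - 7 \left(-1\right) 1 I = - 7 \left(- I\right) = 7 I$)
$B{\left(a,w \right)} = 3 + w$ ($B{\left(a,w \right)} = -3 + \left(w + 6\right) = -3 + \left(6 + w\right) = 3 + w$)
$G{\left(Y \right)} = 7 Y^{3}$ ($G{\left(Y \right)} = 7 Y Y Y = 7 Y^{2} Y = 7 Y^{3}$)
$G^{2}{\left(B{\left(-1,2 \right)} \right)} = \left(7 \left(3 + 2\right)^{3}\right)^{2} = \left(7 \cdot 5^{3}\right)^{2} = \left(7 \cdot 125\right)^{2} = 875^{2} = 765625$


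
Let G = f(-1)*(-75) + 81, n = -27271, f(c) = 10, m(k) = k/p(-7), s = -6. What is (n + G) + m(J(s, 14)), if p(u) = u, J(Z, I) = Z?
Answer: -195574/7 ≈ -27939.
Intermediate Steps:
m(k) = -k/7 (m(k) = k/(-7) = k*(-1/7) = -k/7)
G = -669 (G = 10*(-75) + 81 = -750 + 81 = -669)
(n + G) + m(J(s, 14)) = (-27271 - 669) - 1/7*(-6) = -27940 + 6/7 = -195574/7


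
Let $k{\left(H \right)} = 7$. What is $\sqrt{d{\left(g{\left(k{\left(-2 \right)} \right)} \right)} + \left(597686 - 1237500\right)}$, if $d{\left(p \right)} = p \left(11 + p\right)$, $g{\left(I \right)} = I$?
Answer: $2 i \sqrt{159922} \approx 799.8 i$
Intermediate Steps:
$\sqrt{d{\left(g{\left(k{\left(-2 \right)} \right)} \right)} + \left(597686 - 1237500\right)} = \sqrt{7 \left(11 + 7\right) + \left(597686 - 1237500\right)} = \sqrt{7 \cdot 18 - 639814} = \sqrt{126 - 639814} = \sqrt{-639688} = 2 i \sqrt{159922}$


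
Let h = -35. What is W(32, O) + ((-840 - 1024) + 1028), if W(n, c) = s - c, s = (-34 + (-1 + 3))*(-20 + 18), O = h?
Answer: -737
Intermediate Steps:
O = -35
s = 64 (s = (-34 + 2)*(-2) = -32*(-2) = 64)
W(n, c) = 64 - c
W(32, O) + ((-840 - 1024) + 1028) = (64 - 1*(-35)) + ((-840 - 1024) + 1028) = (64 + 35) + (-1864 + 1028) = 99 - 836 = -737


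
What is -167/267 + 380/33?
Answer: 10661/979 ≈ 10.890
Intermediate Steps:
-167/267 + 380/33 = 10661/979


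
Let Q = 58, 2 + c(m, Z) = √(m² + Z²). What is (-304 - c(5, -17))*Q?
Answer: -17516 - 58*√314 ≈ -18544.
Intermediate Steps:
c(m, Z) = -2 + √(Z² + m²) (c(m, Z) = -2 + √(m² + Z²) = -2 + √(Z² + m²))
(-304 - c(5, -17))*Q = (-304 - (-2 + √((-17)² + 5²)))*58 = (-304 - (-2 + √(289 + 25)))*58 = (-304 - (-2 + √314))*58 = (-304 + (2 - √314))*58 = (-302 - √314)*58 = -17516 - 58*√314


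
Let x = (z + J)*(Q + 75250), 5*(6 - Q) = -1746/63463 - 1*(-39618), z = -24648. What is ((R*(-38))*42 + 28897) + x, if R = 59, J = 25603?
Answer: 4076684170511/63463 ≈ 6.4237e+7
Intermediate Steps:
Q = -2512371498/317315 (Q = 6 - (-1746/63463 - 1*(-39618))/5 = 6 - (-1746*1/63463 + 39618)/5 = 6 - (-1746/63463 + 39618)/5 = 6 - 1/5*2514275388/63463 = 6 - 2514275388/317315 = -2512371498/317315 ≈ -7917.6)
x = 4080826210132/63463 (x = (-24648 + 25603)*(-2512371498/317315 + 75250) = 955*(21365582252/317315) = 4080826210132/63463 ≈ 6.4302e+7)
((R*(-38))*42 + 28897) + x = ((59*(-38))*42 + 28897) + 4080826210132/63463 = (-2242*42 + 28897) + 4080826210132/63463 = (-94164 + 28897) + 4080826210132/63463 = -65267 + 4080826210132/63463 = 4076684170511/63463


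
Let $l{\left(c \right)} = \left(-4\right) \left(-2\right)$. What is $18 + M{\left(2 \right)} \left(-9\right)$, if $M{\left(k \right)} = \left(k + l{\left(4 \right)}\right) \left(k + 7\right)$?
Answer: $-792$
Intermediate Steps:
$l{\left(c \right)} = 8$
$M{\left(k \right)} = \left(7 + k\right) \left(8 + k\right)$ ($M{\left(k \right)} = \left(k + 8\right) \left(k + 7\right) = \left(8 + k\right) \left(7 + k\right) = \left(7 + k\right) \left(8 + k\right)$)
$18 + M{\left(2 \right)} \left(-9\right) = 18 + \left(56 + 2^{2} + 15 \cdot 2\right) \left(-9\right) = 18 + \left(56 + 4 + 30\right) \left(-9\right) = 18 + 90 \left(-9\right) = 18 - 810 = -792$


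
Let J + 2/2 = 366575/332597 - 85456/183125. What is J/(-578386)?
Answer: 11100093991/17613827622970625 ≈ 6.3019e-7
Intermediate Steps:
J = -22200187982/60906825625 (J = -1 + (366575/332597 - 85456/183125) = -1 + 38706637643/60906825625 = -22200187982/60906825625 ≈ -0.36449)
J/(-578386) = -22200187982/60906825625/(-578386) = -22200187982/60906825625*(-1/578386) = 11100093991/17613827622970625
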